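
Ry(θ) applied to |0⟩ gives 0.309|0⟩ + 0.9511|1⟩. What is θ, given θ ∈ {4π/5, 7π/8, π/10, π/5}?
4π/5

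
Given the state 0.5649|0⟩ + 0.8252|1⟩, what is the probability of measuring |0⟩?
0.3191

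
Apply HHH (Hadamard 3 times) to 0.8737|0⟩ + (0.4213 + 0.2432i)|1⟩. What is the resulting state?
(0.9157 + 0.172i)|0⟩ + (0.3199 - 0.172i)|1⟩

H² = I, so H^3 = H: a single Hadamard. With (a, b) = (0.8737, (0.4213 + 0.2432i)), H gives ((a + b)/√2, (a − b)/√2) = ((0.9157 + 0.172i), (0.3199 - 0.172i)).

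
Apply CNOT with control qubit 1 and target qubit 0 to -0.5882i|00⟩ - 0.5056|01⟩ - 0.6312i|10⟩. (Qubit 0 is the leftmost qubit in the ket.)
-0.5882i|00⟩ - 0.6312i|10⟩ - 0.5056|11⟩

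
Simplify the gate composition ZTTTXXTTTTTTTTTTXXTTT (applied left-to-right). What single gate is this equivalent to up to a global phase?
Z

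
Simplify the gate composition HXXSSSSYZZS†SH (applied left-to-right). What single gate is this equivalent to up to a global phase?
Y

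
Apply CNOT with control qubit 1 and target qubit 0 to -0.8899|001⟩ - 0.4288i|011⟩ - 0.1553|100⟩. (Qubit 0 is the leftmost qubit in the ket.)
-0.8899|001⟩ - 0.1553|100⟩ - 0.4288i|111⟩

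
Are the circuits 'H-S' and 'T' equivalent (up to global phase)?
No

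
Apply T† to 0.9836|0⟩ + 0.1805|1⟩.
0.9836|0⟩ + (0.1276 - 0.1276i)|1⟩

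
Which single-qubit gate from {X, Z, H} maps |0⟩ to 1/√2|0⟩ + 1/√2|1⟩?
H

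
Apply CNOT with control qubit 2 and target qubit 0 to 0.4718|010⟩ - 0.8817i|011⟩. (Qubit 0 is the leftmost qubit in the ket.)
0.4718|010⟩ - 0.8817i|111⟩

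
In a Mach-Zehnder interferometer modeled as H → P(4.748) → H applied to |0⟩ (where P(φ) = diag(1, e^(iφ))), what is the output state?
(0.5178 - 0.4997i)|0⟩ + (0.4822 + 0.4997i)|1⟩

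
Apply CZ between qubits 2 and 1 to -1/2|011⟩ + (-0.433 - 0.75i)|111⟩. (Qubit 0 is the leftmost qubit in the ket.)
1/2|011⟩ + (0.433 + 0.75i)|111⟩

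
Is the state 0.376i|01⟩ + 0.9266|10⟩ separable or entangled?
Entangled

Writing the state as a|00⟩ + b|01⟩ + c|10⟩ + d|11⟩, it is a product state iff ad − bc = 0.
Here (a, b, c, d) = (0, 0.376i, 0.9266, 0): ad − bc = (0)(0) − (0.376i)(0.9266) = -0.3484i ≠ 0, so the state is entangled.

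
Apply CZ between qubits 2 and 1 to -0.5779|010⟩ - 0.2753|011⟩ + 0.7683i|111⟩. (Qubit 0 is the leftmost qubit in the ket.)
-0.5779|010⟩ + 0.2753|011⟩ - 0.7683i|111⟩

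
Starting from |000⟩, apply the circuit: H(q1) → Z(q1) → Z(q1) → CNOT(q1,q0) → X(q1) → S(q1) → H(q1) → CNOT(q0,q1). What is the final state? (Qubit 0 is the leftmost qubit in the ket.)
(1/2)i|000⟩ - (1/2)i|010⟩ + 1/2|100⟩ + 1/2|110⟩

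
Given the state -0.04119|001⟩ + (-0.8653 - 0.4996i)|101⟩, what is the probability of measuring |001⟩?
0.001697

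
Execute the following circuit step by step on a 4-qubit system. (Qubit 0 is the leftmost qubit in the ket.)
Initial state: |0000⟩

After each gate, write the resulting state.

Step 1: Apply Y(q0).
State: i|1000⟩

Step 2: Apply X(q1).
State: i|1100⟩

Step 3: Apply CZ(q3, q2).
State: i|1100⟩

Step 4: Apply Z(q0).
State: -i|1100⟩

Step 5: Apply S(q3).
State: -i|1100⟩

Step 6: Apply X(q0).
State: -i|0100⟩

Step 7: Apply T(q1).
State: (1/√2 - (1/√2)i)|0100⟩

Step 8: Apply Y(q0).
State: (1/√2 + (1/√2)i)|1100⟩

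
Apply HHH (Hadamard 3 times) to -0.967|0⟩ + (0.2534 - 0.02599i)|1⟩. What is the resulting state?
(-0.5046 - 0.01838i)|0⟩ + (-0.863 + 0.01838i)|1⟩

H² = I, so H^3 = H: a single Hadamard. With (a, b) = (-0.967, (0.2534 - 0.02599i)), H gives ((a + b)/√2, (a − b)/√2) = ((-0.5046 - 0.01838i), (-0.863 + 0.01838i)).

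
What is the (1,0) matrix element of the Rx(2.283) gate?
-0.9093i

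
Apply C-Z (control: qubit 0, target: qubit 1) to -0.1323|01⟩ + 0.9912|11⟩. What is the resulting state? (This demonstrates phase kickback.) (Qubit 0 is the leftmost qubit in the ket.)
-0.1323|01⟩ - 0.9912|11⟩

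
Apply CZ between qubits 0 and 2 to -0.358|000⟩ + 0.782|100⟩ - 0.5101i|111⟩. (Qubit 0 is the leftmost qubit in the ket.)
-0.358|000⟩ + 0.782|100⟩ + 0.5101i|111⟩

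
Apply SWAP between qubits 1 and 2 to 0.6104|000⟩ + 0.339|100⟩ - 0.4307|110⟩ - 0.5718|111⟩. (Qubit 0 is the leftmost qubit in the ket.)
0.6104|000⟩ + 0.339|100⟩ - 0.4307|101⟩ - 0.5718|111⟩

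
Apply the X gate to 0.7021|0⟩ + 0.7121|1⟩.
0.7121|0⟩ + 0.7021|1⟩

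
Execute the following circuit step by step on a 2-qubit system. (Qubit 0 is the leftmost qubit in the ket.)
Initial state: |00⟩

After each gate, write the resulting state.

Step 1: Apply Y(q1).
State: i|01⟩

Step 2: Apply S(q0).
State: i|01⟩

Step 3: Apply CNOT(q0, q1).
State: i|01⟩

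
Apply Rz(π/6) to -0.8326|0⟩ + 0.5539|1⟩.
(-0.8042 + 0.2155i)|0⟩ + (0.535 + 0.1434i)|1⟩

Rz(π/6) = [[e^(−iθ/2), 0], [0, e^(iθ/2)]] with e^(±iθ/2) = cos(θ/2) ± i·sin(θ/2); θ = π/6, cos(θ/2) ≈ 0.965926, sin(θ/2) ≈ 0.258819.
With a = amp(|0⟩) = -0.8326 and b = amp(|1⟩) = 0.5539:
new amp(|0⟩) = (0.965926 - 0.258819i)·a = (-0.8042 + 0.2155i)
new amp(|1⟩) = (0.965926 + 0.258819i)·b = (0.535 + 0.1434i)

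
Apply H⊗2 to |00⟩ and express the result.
1/2|00⟩ + 1/2|01⟩ + 1/2|10⟩ + 1/2|11⟩

H⊗2 gives amp(|y⟩) = (1/2) Σ_x (−1)^(x·y) amp(|x⟩), where x·y is the number of positions in which both x and y have a 1.
|00⟩: (1)/2 = 1/2
|01⟩: (1)/2 = 1/2
|10⟩: (1)/2 = 1/2
|11⟩: (1)/2 = 1/2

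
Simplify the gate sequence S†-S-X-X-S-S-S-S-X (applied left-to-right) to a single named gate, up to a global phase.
X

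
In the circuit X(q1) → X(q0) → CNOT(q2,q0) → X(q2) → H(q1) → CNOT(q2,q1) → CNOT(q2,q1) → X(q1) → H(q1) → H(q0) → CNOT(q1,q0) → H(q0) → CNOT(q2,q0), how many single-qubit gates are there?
8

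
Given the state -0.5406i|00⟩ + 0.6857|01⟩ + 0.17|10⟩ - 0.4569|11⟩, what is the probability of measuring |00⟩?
0.2922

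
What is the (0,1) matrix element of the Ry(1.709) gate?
-0.7542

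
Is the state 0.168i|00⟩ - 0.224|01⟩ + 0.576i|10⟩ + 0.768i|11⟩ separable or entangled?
Entangled

Writing the state as a|00⟩ + b|01⟩ + c|10⟩ + d|11⟩, it is a product state iff ad − bc = 0.
Here (a, b, c, d) = (0.168i, -0.224, 0.576i, 0.768i): ad − bc = (0.168i)(0.768i) − (-0.224)(0.576i) = (-0.129 + 0.129i) ≠ 0, so the state is entangled.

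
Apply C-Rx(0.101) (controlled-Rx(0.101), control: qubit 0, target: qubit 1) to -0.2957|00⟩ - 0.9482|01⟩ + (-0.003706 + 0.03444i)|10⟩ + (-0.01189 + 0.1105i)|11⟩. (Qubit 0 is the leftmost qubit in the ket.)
-0.2957|00⟩ - 0.9482|01⟩ + (0.001877 + 0.035i)|10⟩ + (-0.01014 + 0.1105i)|11⟩

C-Rx(0.101) leaves the control-|0⟩ kets |00⟩, |01⟩ unchanged and applies Rx(0.101) to qubit 1 on the control-|1⟩ pair (|10⟩, |11⟩).
Rx(0.101) = [[cos(θ/2), −i·sin(θ/2)], [−i·sin(θ/2), cos(θ/2)]]; θ = 0.101, cos(θ/2) ≈ 0.998725, sin(θ/2) ≈ 0.0504785.
With a = amp(|10⟩) = (-0.003706 + 0.03444i) and b = amp(|11⟩) = (-0.01189 + 0.1105i):
new amp(|10⟩) = (0.998725)·a + (-0.0504785i)·b = (0.001877 + 0.035i)
new amp(|11⟩) = (-0.0504785i)·a + (0.998725)·b = (-0.01014 + 0.1105i)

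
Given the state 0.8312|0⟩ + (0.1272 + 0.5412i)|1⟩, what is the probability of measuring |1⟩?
0.3091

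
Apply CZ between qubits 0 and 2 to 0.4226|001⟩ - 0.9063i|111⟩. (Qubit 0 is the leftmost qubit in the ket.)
0.4226|001⟩ + 0.9063i|111⟩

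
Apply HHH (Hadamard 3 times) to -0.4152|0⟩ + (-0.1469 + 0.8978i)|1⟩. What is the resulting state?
(-0.3975 + 0.6348i)|0⟩ + (-0.1897 - 0.6348i)|1⟩

H² = I, so H^3 = H: a single Hadamard. With (a, b) = (-0.4152, (-0.1469 + 0.8978i)), H gives ((a + b)/√2, (a − b)/√2) = ((-0.3975 + 0.6348i), (-0.1897 - 0.6348i)).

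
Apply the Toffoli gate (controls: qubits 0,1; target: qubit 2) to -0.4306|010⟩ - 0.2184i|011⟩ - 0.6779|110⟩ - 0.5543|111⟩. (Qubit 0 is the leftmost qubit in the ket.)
-0.4306|010⟩ - 0.2184i|011⟩ - 0.5543|110⟩ - 0.6779|111⟩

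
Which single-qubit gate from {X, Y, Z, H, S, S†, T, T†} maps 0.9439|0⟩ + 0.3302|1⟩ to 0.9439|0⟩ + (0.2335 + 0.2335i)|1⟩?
T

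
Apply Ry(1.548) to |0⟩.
0.7151|0⟩ + 0.699|1⟩

Ry(1.548) = [[cos(θ/2), −sin(θ/2)], [sin(θ/2), cos(θ/2)]]; θ = 1.548, cos(θ/2) ≈ 0.71512, sin(θ/2) ≈ 0.699001.
With a = amp(|0⟩) = 1 and b = amp(|1⟩) = 0:
new amp(|0⟩) = (0.71512)·a + (-0.699001)·b = 0.7151
new amp(|1⟩) = (0.699001)·a + (0.71512)·b = 0.699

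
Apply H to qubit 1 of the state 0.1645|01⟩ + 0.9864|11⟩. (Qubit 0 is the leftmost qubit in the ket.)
0.1163|00⟩ - 0.1163|01⟩ + 0.6975|10⟩ - 0.6975|11⟩

H on qubit 1 mixes each pair of kets that differ only in qubit 1: amplitudes (a, b) of (|…0…⟩, |…1…⟩) become ((a + b)/√2, (a − b)/√2). Kets absent from the input have amplitude 0.
(|00⟩, |01⟩): (a, b) = (0, 0.1645) → (0.1163, -0.1163)
(|10⟩, |11⟩): (a, b) = (0, 0.9864) → (0.6975, -0.6975)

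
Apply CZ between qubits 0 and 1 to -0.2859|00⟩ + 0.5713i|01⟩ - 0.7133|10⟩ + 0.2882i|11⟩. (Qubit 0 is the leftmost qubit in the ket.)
-0.2859|00⟩ + 0.5713i|01⟩ - 0.7133|10⟩ - 0.2882i|11⟩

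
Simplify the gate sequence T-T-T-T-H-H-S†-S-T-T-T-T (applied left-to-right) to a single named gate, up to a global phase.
I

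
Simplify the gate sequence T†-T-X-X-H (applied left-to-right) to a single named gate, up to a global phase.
H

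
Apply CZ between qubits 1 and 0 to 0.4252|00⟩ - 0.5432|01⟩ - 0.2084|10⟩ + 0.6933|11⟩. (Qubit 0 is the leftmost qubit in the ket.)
0.4252|00⟩ - 0.5432|01⟩ - 0.2084|10⟩ - 0.6933|11⟩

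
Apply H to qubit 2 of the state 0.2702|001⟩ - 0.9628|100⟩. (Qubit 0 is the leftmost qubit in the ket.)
0.1911|000⟩ - 0.1911|001⟩ - 0.6808|100⟩ - 0.6808|101⟩

H on qubit 2 mixes each pair of kets that differ only in qubit 2: amplitudes (a, b) of (|…0…⟩, |…1…⟩) become ((a + b)/√2, (a − b)/√2). Kets absent from the input have amplitude 0.
(|000⟩, |001⟩): (a, b) = (0, 0.2702) → (0.1911, -0.1911)
(|100⟩, |101⟩): (a, b) = (-0.9628, 0) → (-0.6808, -0.6808)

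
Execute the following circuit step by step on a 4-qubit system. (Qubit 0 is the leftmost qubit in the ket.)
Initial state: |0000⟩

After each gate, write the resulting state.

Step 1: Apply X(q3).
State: |0001⟩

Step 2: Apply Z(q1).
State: |0001⟩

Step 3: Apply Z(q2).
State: |0001⟩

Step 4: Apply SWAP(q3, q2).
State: |0010⟩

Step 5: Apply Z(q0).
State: |0010⟩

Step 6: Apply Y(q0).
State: i|1010⟩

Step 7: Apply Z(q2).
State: -i|1010⟩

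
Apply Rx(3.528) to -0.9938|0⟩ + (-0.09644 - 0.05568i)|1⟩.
(0.1362 + 0.09465i)|0⟩ + (0.01852 + 0.986i)|1⟩

Rx(3.528) = [[cos(θ/2), −i·sin(θ/2)], [−i·sin(θ/2), cos(θ/2)]]; θ = 3.528, cos(θ/2) ≈ -0.192004, sin(θ/2) ≈ 0.981394.
With a = amp(|0⟩) = -0.9938 and b = amp(|1⟩) = (-0.09644 - 0.05568i):
new amp(|0⟩) = (-0.192004)·a + (-0.981394i)·b = (0.1362 + 0.09465i)
new amp(|1⟩) = (-0.981394i)·a + (-0.192004)·b = (0.01852 + 0.986i)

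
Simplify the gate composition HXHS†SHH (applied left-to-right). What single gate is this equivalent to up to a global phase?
Z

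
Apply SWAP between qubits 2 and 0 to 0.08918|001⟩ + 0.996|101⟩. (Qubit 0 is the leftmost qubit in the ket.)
0.08918|100⟩ + 0.996|101⟩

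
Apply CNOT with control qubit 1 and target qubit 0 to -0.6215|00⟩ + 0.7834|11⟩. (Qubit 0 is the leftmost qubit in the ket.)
-0.6215|00⟩ + 0.7834|01⟩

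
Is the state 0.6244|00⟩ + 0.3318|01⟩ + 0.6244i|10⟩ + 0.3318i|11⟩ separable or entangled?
Separable

Writing the state as a|00⟩ + b|01⟩ + c|10⟩ + d|11⟩, it is a product state iff ad − bc = 0.
Here (a, b, c, d) = (0.6244, 0.3318, 0.6244i, 0.3318i): ad − bc = (0.6244)(0.3318i) − (0.3318)(0.6244i) = 0, so the state is separable.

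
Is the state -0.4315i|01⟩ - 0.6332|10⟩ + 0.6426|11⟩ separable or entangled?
Entangled

Writing the state as a|00⟩ + b|01⟩ + c|10⟩ + d|11⟩, it is a product state iff ad − bc = 0.
Here (a, b, c, d) = (0, -0.4315i, -0.6332, 0.6426): ad − bc = (0)(0.6426) − (-0.4315i)(-0.6332) = -0.2732i ≠ 0, so the state is entangled.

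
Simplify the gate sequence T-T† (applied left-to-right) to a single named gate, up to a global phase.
I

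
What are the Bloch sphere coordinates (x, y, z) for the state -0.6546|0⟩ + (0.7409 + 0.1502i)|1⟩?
(-0.97, -0.1966, -0.143)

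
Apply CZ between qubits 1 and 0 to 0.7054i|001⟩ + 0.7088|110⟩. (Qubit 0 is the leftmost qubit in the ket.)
0.7054i|001⟩ - 0.7088|110⟩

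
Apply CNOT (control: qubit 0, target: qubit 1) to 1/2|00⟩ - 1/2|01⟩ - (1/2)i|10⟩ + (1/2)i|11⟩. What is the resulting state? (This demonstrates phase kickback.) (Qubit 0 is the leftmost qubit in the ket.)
1/2|00⟩ - 1/2|01⟩ + (1/2)i|10⟩ - (1/2)i|11⟩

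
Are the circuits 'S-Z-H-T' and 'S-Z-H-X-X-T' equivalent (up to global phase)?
Yes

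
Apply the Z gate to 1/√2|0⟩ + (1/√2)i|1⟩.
1/√2|0⟩ - (1/√2)i|1⟩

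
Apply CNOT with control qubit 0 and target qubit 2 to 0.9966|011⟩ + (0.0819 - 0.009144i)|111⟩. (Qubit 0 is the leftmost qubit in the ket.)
0.9966|011⟩ + (0.0819 - 0.009144i)|110⟩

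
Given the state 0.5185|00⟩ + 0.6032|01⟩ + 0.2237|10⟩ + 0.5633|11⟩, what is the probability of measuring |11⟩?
0.3173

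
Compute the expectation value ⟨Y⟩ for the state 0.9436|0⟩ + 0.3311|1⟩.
0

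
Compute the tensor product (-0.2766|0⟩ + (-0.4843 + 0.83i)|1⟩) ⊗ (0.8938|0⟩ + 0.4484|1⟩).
-0.2472|00⟩ - 0.124|01⟩ + (-0.4329 + 0.7419i)|10⟩ + (-0.2172 + 0.3722i)|11⟩

amp(|b₁b₂…⟩) = product of the factor amplitudes for bits b₁, b₂, …; only kets whose every factor amplitude is nonzero survive.
|00⟩: (-0.2766)(0.8938) = -0.2472
|01⟩: (-0.2766)(0.4484) = -0.124
|10⟩: (-0.4843 + 0.83i)(0.8938) = (-0.4329 + 0.7419i)
|11⟩: (-0.4843 + 0.83i)(0.4484) = (-0.2172 + 0.3722i)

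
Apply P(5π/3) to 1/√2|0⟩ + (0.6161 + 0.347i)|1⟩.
1/√2|0⟩ + (0.6086 - 0.3601i)|1⟩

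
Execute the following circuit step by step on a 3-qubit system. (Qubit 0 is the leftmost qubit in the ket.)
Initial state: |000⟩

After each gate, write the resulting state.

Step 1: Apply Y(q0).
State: i|100⟩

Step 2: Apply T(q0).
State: (-1/√2 + (1/√2)i)|100⟩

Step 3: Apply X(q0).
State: (-1/√2 + (1/√2)i)|000⟩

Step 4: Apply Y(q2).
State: (-1/√2 - (1/√2)i)|001⟩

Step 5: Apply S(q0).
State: (-1/√2 - (1/√2)i)|001⟩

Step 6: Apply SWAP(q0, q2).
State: (-1/√2 - (1/√2)i)|100⟩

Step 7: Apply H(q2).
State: (-1/2 - (1/2)i)|100⟩ + (-1/2 - (1/2)i)|101⟩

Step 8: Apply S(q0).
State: (1/2 - (1/2)i)|100⟩ + (1/2 - (1/2)i)|101⟩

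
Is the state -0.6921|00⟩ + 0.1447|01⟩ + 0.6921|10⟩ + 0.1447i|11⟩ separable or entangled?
Entangled

Writing the state as a|00⟩ + b|01⟩ + c|10⟩ + d|11⟩, it is a product state iff ad − bc = 0.
Here (a, b, c, d) = (-0.6921, 0.1447, 0.6921, 0.1447i): ad − bc = (-0.6921)(0.1447i) − (0.1447)(0.6921) = (-0.1001 - 0.1001i) ≠ 0, so the state is entangled.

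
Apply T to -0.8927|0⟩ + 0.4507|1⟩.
-0.8927|0⟩ + (0.3187 + 0.3187i)|1⟩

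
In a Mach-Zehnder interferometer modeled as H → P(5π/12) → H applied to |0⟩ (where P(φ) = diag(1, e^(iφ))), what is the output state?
(0.6294 + 0.483i)|0⟩ + (0.3706 - 0.483i)|1⟩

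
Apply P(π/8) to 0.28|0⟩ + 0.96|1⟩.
0.28|0⟩ + (0.8869 + 0.3674i)|1⟩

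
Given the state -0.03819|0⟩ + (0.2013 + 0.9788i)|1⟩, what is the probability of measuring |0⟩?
0.001458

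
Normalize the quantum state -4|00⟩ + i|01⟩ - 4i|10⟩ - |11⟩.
-0.686|00⟩ + 0.1715i|01⟩ - 0.686i|10⟩ - 0.1715|11⟩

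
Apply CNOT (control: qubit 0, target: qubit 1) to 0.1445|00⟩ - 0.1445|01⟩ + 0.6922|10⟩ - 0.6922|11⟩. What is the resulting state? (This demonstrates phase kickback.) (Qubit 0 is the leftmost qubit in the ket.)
0.1445|00⟩ - 0.1445|01⟩ - 0.6922|10⟩ + 0.6922|11⟩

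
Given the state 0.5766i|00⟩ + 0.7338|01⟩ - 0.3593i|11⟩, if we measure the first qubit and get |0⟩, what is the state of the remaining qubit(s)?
0.6178i|0⟩ + 0.7863|1⟩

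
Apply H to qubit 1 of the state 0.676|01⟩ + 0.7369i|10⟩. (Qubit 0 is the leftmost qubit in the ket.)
0.478|00⟩ - 0.478|01⟩ + 0.5211i|10⟩ + 0.5211i|11⟩

H on qubit 1 mixes each pair of kets that differ only in qubit 1: amplitudes (a, b) of (|…0…⟩, |…1…⟩) become ((a + b)/√2, (a − b)/√2). Kets absent from the input have amplitude 0.
(|00⟩, |01⟩): (a, b) = (0, 0.676) → (0.478, -0.478)
(|10⟩, |11⟩): (a, b) = (0.7369i, 0) → (0.5211i, 0.5211i)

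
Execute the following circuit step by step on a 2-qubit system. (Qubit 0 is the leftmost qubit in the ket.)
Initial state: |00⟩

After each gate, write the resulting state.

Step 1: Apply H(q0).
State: 1/√2|00⟩ + 1/√2|10⟩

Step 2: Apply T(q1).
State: 1/√2|00⟩ + 1/√2|10⟩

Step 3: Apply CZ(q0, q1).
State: 1/√2|00⟩ + 1/√2|10⟩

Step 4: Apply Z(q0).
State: 1/√2|00⟩ - 1/√2|10⟩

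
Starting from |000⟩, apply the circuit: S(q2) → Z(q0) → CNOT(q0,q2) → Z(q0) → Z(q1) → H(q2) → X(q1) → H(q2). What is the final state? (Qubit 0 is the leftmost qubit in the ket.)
|010⟩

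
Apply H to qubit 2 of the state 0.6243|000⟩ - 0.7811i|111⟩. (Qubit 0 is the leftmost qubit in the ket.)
0.4414|000⟩ + 0.4414|001⟩ - 0.5523i|110⟩ + 0.5523i|111⟩

H on qubit 2 mixes each pair of kets that differ only in qubit 2: amplitudes (a, b) of (|…0…⟩, |…1…⟩) become ((a + b)/√2, (a − b)/√2). Kets absent from the input have amplitude 0.
(|000⟩, |001⟩): (a, b) = (0.6243, 0) → (0.4414, 0.4414)
(|110⟩, |111⟩): (a, b) = (0, -0.7811i) → (-0.5523i, 0.5523i)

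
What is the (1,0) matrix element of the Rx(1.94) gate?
-0.8249i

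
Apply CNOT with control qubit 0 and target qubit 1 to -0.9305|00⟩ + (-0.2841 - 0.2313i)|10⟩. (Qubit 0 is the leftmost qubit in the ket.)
-0.9305|00⟩ + (-0.2841 - 0.2313i)|11⟩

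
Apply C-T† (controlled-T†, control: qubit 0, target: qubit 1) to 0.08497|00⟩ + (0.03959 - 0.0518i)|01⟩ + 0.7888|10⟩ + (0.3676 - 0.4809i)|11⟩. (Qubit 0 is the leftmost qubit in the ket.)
0.08497|00⟩ + (0.03959 - 0.0518i)|01⟩ + 0.7888|10⟩ + (-0.08012 - 0.6i)|11⟩

C-T† leaves the control-|0⟩ kets |00⟩, |01⟩ unchanged and applies T† to qubit 1 on the control-|1⟩ pair (|10⟩, |11⟩).
T† = [[1, 0], [0, (1/√2 - (1/√2)i)]].
With a = amp(|10⟩) = 0.7888 and b = amp(|11⟩) = (0.3676 - 0.4809i):
new amp(|10⟩) = (1)·a = 0.7888
new amp(|11⟩) = (1/√2 - (1/√2)i)·b = (-0.08012 - 0.6i)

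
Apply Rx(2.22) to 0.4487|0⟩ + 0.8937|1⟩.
(0.1995 - 0.8005i)|0⟩ + (0.3974 - 0.4019i)|1⟩

Rx(2.22) = [[cos(θ/2), −i·sin(θ/2)], [−i·sin(θ/2), cos(θ/2)]]; θ = 2.22, cos(θ/2) ≈ 0.444662, sin(θ/2) ≈ 0.895699.
With a = amp(|0⟩) = 0.4487 and b = amp(|1⟩) = 0.8937:
new amp(|0⟩) = (0.444662)·a + (-0.895699i)·b = (0.1995 - 0.8005i)
new amp(|1⟩) = (-0.895699i)·a + (0.444662)·b = (0.3974 - 0.4019i)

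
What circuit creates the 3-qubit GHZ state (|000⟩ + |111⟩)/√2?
H(q0) → CNOT(q0,q1) → CNOT(q0,q2)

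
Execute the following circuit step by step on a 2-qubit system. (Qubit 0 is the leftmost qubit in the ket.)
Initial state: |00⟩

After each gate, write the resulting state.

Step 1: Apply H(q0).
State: 1/√2|00⟩ + 1/√2|10⟩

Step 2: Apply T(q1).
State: 1/√2|00⟩ + 1/√2|10⟩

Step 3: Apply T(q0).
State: 1/√2|00⟩ + (1/2 + (1/2)i)|10⟩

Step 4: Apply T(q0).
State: 1/√2|00⟩ + (1/√2)i|10⟩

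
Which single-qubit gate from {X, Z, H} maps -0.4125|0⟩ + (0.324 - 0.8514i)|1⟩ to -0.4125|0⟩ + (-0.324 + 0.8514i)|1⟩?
Z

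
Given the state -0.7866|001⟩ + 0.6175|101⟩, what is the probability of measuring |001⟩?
0.6187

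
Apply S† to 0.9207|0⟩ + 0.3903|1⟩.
0.9207|0⟩ - 0.3903i|1⟩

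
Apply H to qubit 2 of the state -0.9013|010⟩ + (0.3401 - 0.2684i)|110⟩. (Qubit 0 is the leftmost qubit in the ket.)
-0.6373|010⟩ - 0.6373|011⟩ + (0.2405 - 0.1898i)|110⟩ + (0.2405 - 0.1898i)|111⟩

H on qubit 2 mixes each pair of kets that differ only in qubit 2: amplitudes (a, b) of (|…0…⟩, |…1…⟩) become ((a + b)/√2, (a − b)/√2). Kets absent from the input have amplitude 0.
(|010⟩, |011⟩): (a, b) = (-0.9013, 0) → (-0.6373, -0.6373)
(|110⟩, |111⟩): (a, b) = ((0.3401 - 0.2684i), 0) → ((0.2405 - 0.1898i), (0.2405 - 0.1898i))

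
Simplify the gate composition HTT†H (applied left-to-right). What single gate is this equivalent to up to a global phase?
I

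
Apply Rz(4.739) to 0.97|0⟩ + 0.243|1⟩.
(-0.695 - 0.6767i)|0⟩ + (-0.1741 + 0.1695i)|1⟩

Rz(4.739) = [[e^(−iθ/2), 0], [0, e^(iθ/2)]] with e^(±iθ/2) = cos(θ/2) ± i·sin(θ/2); θ = 4.739, cos(θ/2) ≈ -0.716452, sin(θ/2) ≈ 0.697636.
With a = amp(|0⟩) = 0.97 and b = amp(|1⟩) = 0.243:
new amp(|0⟩) = (-0.716452 - 0.697636i)·a = (-0.695 - 0.6767i)
new amp(|1⟩) = (-0.716452 + 0.697636i)·b = (-0.1741 + 0.1695i)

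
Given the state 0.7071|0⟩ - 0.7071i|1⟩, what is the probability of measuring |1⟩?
0.5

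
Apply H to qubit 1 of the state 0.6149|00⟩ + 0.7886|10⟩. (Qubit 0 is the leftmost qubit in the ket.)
0.4348|00⟩ + 0.4348|01⟩ + 0.5576|10⟩ + 0.5576|11⟩

H on qubit 1 mixes each pair of kets that differ only in qubit 1: amplitudes (a, b) of (|…0…⟩, |…1…⟩) become ((a + b)/√2, (a − b)/√2). Kets absent from the input have amplitude 0.
(|00⟩, |01⟩): (a, b) = (0.6149, 0) → (0.4348, 0.4348)
(|10⟩, |11⟩): (a, b) = (0.7886, 0) → (0.5576, 0.5576)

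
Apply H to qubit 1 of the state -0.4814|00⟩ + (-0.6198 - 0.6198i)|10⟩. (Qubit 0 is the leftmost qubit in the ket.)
-0.3404|00⟩ - 0.3404|01⟩ + (-0.4383 - 0.4383i)|10⟩ + (-0.4383 - 0.4383i)|11⟩

H on qubit 1 mixes each pair of kets that differ only in qubit 1: amplitudes (a, b) of (|…0…⟩, |…1…⟩) become ((a + b)/√2, (a − b)/√2). Kets absent from the input have amplitude 0.
(|00⟩, |01⟩): (a, b) = (-0.4814, 0) → (-0.3404, -0.3404)
(|10⟩, |11⟩): (a, b) = ((-0.6198 - 0.6198i), 0) → ((-0.4383 - 0.4383i), (-0.4383 - 0.4383i))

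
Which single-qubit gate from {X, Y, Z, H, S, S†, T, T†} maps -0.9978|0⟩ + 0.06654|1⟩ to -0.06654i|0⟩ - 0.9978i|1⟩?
Y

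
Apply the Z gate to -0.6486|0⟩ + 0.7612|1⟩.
-0.6486|0⟩ - 0.7612|1⟩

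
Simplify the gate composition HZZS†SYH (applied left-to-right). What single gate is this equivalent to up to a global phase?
Y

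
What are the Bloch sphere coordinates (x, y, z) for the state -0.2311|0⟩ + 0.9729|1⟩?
(-0.4497, 0, -0.8931)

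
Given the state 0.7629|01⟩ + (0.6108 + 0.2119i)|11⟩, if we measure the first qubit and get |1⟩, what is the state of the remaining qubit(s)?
(0.9448 + 0.3278i)|1⟩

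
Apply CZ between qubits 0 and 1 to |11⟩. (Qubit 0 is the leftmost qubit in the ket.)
-|11⟩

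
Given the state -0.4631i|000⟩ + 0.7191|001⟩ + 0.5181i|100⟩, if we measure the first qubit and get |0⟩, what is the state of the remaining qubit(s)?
-0.5414i|00⟩ + 0.8407|01⟩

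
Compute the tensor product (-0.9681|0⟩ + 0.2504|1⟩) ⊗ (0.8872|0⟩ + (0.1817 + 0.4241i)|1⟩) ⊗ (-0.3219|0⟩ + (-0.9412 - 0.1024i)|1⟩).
0.2765|000⟩ + (0.8084 + 0.08795i)|001⟩ + (0.05662 + 0.1322i)|010⟩ + (0.1235 + 0.4044i)|011⟩ - 0.07151|100⟩ + (-0.2091 - 0.02275i)|101⟩ + (-0.01465 - 0.03418i)|110⟩ + (-0.03195 - 0.1046i)|111⟩

amp(|b₁b₂…⟩) = product of the factor amplitudes for bits b₁, b₂, …; only kets whose every factor amplitude is nonzero survive.
|000⟩: (-0.9681)(0.8872)(-0.3219) = 0.2765
|001⟩: (-0.9681)(0.8872)(-0.9412 - 0.1024i) = (0.8084 + 0.08795i)
|010⟩: (-0.9681)(0.1817 + 0.4241i)(-0.3219) = (0.05662 + 0.1322i)
|011⟩: (-0.9681)(0.1817 + 0.4241i)(-0.9412 - 0.1024i) = (0.1235 + 0.4044i)
|100⟩: (0.2504)(0.8872)(-0.3219) = -0.07151
|101⟩: (0.2504)(0.8872)(-0.9412 - 0.1024i) = (-0.2091 - 0.02275i)
|110⟩: (0.2504)(0.1817 + 0.4241i)(-0.3219) = (-0.01465 - 0.03418i)
|111⟩: (0.2504)(0.1817 + 0.4241i)(-0.9412 - 0.1024i) = (-0.03195 - 0.1046i)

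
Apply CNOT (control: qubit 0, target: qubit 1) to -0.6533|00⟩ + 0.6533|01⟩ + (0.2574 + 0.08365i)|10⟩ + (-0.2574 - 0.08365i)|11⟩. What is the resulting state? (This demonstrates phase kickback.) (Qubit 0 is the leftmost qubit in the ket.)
-0.6533|00⟩ + 0.6533|01⟩ + (-0.2574 - 0.08365i)|10⟩ + (0.2574 + 0.08365i)|11⟩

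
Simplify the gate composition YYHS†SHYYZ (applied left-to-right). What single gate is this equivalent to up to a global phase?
Z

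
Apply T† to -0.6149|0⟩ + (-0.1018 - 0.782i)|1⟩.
-0.6149|0⟩ + (-0.6249 - 0.481i)|1⟩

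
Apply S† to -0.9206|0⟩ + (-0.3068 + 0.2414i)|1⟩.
-0.9206|0⟩ + (0.2414 + 0.3068i)|1⟩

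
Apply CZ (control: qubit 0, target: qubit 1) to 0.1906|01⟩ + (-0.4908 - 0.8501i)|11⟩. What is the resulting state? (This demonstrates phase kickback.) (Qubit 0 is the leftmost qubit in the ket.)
0.1906|01⟩ + (0.4908 + 0.8501i)|11⟩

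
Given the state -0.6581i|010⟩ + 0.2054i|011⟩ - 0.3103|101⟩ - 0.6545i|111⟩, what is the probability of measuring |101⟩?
0.09629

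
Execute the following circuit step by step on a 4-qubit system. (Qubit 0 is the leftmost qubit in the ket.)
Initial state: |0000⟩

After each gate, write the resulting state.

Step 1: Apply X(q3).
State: |0001⟩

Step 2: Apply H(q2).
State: 1/√2|0001⟩ + 1/√2|0011⟩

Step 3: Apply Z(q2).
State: 1/√2|0001⟩ - 1/√2|0011⟩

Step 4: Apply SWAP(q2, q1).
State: 1/√2|0001⟩ - 1/√2|0101⟩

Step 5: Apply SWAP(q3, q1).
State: 1/√2|0100⟩ - 1/√2|0101⟩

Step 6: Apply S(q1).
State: (1/√2)i|0100⟩ - (1/√2)i|0101⟩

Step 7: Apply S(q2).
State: (1/√2)i|0100⟩ - (1/√2)i|0101⟩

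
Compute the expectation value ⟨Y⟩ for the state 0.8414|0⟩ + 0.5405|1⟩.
0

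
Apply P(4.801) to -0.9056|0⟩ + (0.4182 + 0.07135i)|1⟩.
-0.9056|0⟩ + (0.1081 - 0.4102i)|1⟩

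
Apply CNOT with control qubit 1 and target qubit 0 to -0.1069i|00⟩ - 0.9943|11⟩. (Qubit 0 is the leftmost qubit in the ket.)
-0.1069i|00⟩ - 0.9943|01⟩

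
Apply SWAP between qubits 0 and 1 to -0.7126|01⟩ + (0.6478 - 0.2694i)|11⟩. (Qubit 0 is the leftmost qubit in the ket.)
-0.7126|10⟩ + (0.6478 - 0.2694i)|11⟩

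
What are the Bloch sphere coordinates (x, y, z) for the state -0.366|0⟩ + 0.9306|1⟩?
(-0.6812, 0, -0.7321)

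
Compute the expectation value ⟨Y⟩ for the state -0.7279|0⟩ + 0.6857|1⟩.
0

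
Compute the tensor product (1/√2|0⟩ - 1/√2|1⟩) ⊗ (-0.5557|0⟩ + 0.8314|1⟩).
-0.3929|00⟩ + 0.5879|01⟩ + 0.3929|10⟩ - 0.5879|11⟩

amp(|b₁b₂…⟩) = product of the factor amplitudes for bits b₁, b₂, …; only kets whose every factor amplitude is nonzero survive.
|00⟩: (1/√2)(-0.5557) = -0.3929
|01⟩: (1/√2)(0.8314) = 0.5879
|10⟩: (-1/√2)(-0.5557) = 0.3929
|11⟩: (-1/√2)(0.8314) = -0.5879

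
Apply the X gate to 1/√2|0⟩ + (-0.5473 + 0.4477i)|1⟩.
(-0.5473 + 0.4477i)|0⟩ + 1/√2|1⟩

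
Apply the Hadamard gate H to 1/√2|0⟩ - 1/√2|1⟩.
|1⟩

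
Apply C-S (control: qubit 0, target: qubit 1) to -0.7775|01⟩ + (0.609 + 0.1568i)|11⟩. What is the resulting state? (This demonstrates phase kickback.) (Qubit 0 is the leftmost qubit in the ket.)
-0.7775|01⟩ + (-0.1568 + 0.609i)|11⟩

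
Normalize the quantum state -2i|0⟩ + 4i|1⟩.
-(1/√5)i|0⟩ + 0.8944i|1⟩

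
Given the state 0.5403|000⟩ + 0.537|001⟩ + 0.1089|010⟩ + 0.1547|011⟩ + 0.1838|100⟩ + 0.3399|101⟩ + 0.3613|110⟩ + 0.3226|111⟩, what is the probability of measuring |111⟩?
0.1041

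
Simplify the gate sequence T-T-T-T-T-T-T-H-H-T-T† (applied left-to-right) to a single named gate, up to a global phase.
T†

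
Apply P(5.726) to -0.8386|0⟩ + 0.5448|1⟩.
-0.8386|0⟩ + (0.4624 - 0.2881i)|1⟩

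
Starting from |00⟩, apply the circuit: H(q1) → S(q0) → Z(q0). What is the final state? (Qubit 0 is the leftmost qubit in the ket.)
1/√2|00⟩ + 1/√2|01⟩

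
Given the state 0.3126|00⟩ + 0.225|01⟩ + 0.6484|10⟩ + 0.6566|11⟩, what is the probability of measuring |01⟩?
0.05063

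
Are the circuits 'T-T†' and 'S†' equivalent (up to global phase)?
No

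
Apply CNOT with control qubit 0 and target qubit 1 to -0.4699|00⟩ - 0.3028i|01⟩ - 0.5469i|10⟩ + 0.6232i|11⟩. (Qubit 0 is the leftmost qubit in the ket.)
-0.4699|00⟩ - 0.3028i|01⟩ + 0.6232i|10⟩ - 0.5469i|11⟩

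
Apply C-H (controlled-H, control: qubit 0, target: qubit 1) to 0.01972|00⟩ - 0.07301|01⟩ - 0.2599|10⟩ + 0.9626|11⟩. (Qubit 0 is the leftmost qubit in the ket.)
0.01972|00⟩ - 0.07301|01⟩ + 0.4969|10⟩ - 0.8644|11⟩

C-H leaves the control-|0⟩ kets |00⟩, |01⟩ unchanged and applies H to qubit 1 on the control-|1⟩ pair (|10⟩, |11⟩).
H = [[1/√2, 1/√2], [1/√2, -1/√2]].
With a = amp(|10⟩) = -0.2599 and b = amp(|11⟩) = 0.9626:
new amp(|10⟩) = (1/√2)·a + (1/√2)·b = 0.4969
new amp(|11⟩) = (1/√2)·a + (-1/√2)·b = -0.8644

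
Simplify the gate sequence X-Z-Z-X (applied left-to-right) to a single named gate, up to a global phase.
I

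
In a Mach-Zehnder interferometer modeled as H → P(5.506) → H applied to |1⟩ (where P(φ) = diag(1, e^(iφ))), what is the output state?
(0.1436 + 0.3506i)|0⟩ + (0.8564 - 0.3506i)|1⟩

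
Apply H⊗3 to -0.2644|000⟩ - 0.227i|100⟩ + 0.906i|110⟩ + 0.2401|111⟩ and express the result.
(-0.008591 + 0.2401i)|000⟩ + (-0.1784 + 0.2401i)|001⟩ + (-0.1784 - 0.4006i)|010⟩ + (-0.008591 - 0.4006i)|011⟩ + (-0.1784 - 0.2401i)|100⟩ + (-0.008591 - 0.2401i)|101⟩ + (-0.008591 + 0.4006i)|110⟩ + (-0.1784 + 0.4006i)|111⟩

H⊗3 gives amp(|y⟩) = (1/2√2) Σ_x (−1)^(x·y) amp(|x⟩), where x·y is the number of positions in which both x and y have a 1.
|000⟩: (-0.2644 - 0.227i + 0.906i + 0.2401)/(2√2) = (-0.008591 + 0.2401i)
|001⟩: (-0.2644 - 0.227i + 0.906i - 0.2401)/(2√2) = (-0.1784 + 0.2401i)
|010⟩: (-0.2644 - 0.227i - 0.906i - 0.2401)/(2√2) = (-0.1784 - 0.4006i)
|011⟩: (-0.2644 - 0.227i - 0.906i + 0.2401)/(2√2) = (-0.008591 - 0.4006i)
|100⟩: (-0.2644 + 0.227i - 0.906i - 0.2401)/(2√2) = (-0.1784 - 0.2401i)
|101⟩: (-0.2644 + 0.227i - 0.906i + 0.2401)/(2√2) = (-0.008591 - 0.2401i)
|110⟩: (-0.2644 + 0.227i + 0.906i + 0.2401)/(2√2) = (-0.008591 + 0.4006i)
|111⟩: (-0.2644 + 0.227i + 0.906i - 0.2401)/(2√2) = (-0.1784 + 0.4006i)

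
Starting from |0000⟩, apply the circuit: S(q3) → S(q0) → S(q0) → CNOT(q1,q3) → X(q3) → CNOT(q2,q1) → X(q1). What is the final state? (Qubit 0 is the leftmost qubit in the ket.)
|0101⟩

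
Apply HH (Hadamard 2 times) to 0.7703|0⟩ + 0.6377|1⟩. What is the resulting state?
0.7703|0⟩ + 0.6377|1⟩

H² = I, so an even number of Hadamards cancels: H^2 = I and the state is unchanged.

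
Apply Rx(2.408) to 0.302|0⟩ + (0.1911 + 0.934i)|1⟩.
(0.9802 - 0.1784i)|0⟩ + (0.06853 + 0.05305i)|1⟩

Rx(2.408) = [[cos(θ/2), −i·sin(θ/2)], [−i·sin(θ/2), cos(θ/2)]]; θ = 2.408, cos(θ/2) ≈ 0.358627, sin(θ/2) ≈ 0.933481.
With a = amp(|0⟩) = 0.302 and b = amp(|1⟩) = (0.1911 + 0.934i):
new amp(|0⟩) = (0.358627)·a + (-0.933481i)·b = (0.9802 - 0.1784i)
new amp(|1⟩) = (-0.933481i)·a + (0.358627)·b = (0.06853 + 0.05305i)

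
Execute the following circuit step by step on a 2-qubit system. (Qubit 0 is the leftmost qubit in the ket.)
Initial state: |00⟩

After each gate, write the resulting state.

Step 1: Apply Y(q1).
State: i|01⟩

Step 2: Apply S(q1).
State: -|01⟩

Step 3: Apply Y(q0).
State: -i|11⟩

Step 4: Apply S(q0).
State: |11⟩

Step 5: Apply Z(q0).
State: -|11⟩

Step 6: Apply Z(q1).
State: |11⟩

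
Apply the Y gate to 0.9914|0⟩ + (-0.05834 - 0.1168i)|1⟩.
(-0.1168 + 0.05834i)|0⟩ + 0.9914i|1⟩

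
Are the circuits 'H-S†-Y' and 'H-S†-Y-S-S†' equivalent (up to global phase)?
Yes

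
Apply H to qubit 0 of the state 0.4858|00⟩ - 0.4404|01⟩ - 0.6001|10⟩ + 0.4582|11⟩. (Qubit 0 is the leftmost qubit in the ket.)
-0.08082|00⟩ + 0.01259|01⟩ + 0.7678|10⟩ - 0.6354|11⟩

H on qubit 0 mixes each pair of kets that differ only in qubit 0: amplitudes (a, b) of (|…0…⟩, |…1…⟩) become ((a + b)/√2, (a − b)/√2). Kets absent from the input have amplitude 0.
(|00⟩, |10⟩): (a, b) = (0.4858, -0.6001) → (-0.08082, 0.7678)
(|01⟩, |11⟩): (a, b) = (-0.4404, 0.4582) → (0.01259, -0.6354)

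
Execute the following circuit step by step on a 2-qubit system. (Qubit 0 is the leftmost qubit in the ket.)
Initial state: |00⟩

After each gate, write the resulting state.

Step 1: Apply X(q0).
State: |10⟩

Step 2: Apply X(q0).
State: |00⟩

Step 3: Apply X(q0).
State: |10⟩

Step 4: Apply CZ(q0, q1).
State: |10⟩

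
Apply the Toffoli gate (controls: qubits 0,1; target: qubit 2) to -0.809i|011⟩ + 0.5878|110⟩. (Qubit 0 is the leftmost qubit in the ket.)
-0.809i|011⟩ + 0.5878|111⟩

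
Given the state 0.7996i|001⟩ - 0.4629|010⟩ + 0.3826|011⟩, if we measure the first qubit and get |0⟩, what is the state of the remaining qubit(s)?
0.7996i|01⟩ - 0.4629|10⟩ + 0.3826|11⟩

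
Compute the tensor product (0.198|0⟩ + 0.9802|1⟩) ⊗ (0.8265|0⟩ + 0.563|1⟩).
0.1636|00⟩ + 0.1115|01⟩ + 0.8101|10⟩ + 0.5519|11⟩

amp(|b₁b₂…⟩) = product of the factor amplitudes for bits b₁, b₂, …; only kets whose every factor amplitude is nonzero survive.
|00⟩: (0.198)(0.8265) = 0.1636
|01⟩: (0.198)(0.563) = 0.1115
|10⟩: (0.9802)(0.8265) = 0.8101
|11⟩: (0.9802)(0.563) = 0.5519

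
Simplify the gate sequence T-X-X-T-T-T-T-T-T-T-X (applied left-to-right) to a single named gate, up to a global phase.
X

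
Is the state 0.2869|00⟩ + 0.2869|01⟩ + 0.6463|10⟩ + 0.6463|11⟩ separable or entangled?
Separable

Writing the state as a|00⟩ + b|01⟩ + c|10⟩ + d|11⟩, it is a product state iff ad − bc = 0.
Here (a, b, c, d) = (0.2869, 0.2869, 0.6463, 0.6463): ad − bc = (0.2869)(0.6463) − (0.2869)(0.6463) = 0, so the state is separable.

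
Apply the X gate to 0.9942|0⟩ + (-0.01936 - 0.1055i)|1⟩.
(-0.01936 - 0.1055i)|0⟩ + 0.9942|1⟩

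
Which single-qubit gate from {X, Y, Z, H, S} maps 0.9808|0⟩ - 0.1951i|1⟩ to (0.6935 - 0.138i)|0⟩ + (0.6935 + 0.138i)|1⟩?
H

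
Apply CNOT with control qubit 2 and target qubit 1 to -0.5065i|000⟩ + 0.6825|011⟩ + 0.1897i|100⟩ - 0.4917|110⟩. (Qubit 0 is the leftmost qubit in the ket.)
-0.5065i|000⟩ + 0.6825|001⟩ + 0.1897i|100⟩ - 0.4917|110⟩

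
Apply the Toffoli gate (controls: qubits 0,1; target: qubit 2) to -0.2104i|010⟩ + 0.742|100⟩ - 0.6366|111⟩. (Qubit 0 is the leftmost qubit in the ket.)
-0.2104i|010⟩ + 0.742|100⟩ - 0.6366|110⟩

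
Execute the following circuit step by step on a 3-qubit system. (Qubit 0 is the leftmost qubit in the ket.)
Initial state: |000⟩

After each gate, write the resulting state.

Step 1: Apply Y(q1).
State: i|010⟩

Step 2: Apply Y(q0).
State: -|110⟩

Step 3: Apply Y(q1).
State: i|100⟩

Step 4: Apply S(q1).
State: i|100⟩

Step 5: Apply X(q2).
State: i|101⟩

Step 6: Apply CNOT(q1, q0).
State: i|101⟩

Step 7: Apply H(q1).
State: (1/√2)i|101⟩ + (1/√2)i|111⟩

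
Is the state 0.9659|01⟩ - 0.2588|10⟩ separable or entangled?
Entangled

Writing the state as a|00⟩ + b|01⟩ + c|10⟩ + d|11⟩, it is a product state iff ad − bc = 0.
Here (a, b, c, d) = (0, 0.9659, -0.2588, 0): ad − bc = (0)(0) − (0.9659)(-0.2588) = 0.25 ≠ 0, so the state is entangled.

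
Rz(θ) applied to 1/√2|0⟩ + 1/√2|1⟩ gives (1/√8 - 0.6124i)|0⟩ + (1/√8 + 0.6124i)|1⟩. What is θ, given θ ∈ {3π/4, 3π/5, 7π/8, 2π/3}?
2π/3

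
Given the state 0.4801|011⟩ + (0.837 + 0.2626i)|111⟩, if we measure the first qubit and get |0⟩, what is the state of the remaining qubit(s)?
|11⟩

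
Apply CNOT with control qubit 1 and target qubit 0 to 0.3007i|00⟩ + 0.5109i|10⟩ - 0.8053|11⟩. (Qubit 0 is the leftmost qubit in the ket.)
0.3007i|00⟩ - 0.8053|01⟩ + 0.5109i|10⟩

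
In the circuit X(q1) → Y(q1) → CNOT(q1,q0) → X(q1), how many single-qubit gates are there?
3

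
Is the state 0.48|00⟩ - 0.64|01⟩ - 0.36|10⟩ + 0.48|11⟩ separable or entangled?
Separable

Writing the state as a|00⟩ + b|01⟩ + c|10⟩ + d|11⟩, it is a product state iff ad − bc = 0.
Here (a, b, c, d) = (0.48, -0.64, -0.36, 0.48): ad − bc = (0.48)(0.48) − (-0.64)(-0.36) = 0, so the state is separable.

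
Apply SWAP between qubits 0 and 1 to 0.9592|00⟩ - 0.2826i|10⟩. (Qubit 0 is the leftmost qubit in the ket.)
0.9592|00⟩ - 0.2826i|01⟩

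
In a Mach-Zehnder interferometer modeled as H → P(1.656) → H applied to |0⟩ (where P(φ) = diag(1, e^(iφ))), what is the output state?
(0.4574 + 0.4982i)|0⟩ + (0.5426 - 0.4982i)|1⟩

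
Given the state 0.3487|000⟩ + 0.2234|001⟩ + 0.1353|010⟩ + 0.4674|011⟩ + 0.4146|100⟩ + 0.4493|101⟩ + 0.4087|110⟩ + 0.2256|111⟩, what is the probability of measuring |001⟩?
0.04991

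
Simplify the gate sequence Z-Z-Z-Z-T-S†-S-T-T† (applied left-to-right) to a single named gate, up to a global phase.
T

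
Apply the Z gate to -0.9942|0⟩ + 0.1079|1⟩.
-0.9942|0⟩ - 0.1079|1⟩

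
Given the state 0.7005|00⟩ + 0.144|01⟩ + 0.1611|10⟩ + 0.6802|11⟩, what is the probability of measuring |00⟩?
0.4907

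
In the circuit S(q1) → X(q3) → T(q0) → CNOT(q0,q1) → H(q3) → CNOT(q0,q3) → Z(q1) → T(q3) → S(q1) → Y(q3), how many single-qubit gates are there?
8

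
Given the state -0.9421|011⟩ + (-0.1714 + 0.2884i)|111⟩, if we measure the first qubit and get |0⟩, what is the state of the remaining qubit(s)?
-|11⟩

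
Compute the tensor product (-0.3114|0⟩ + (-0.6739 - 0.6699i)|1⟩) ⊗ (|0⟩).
-0.3114|00⟩ + (-0.6739 - 0.6699i)|10⟩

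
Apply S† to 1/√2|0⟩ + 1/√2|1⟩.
1/√2|0⟩ - (1/√2)i|1⟩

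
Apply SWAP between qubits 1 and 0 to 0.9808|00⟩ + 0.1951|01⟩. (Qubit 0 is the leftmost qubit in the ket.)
0.9808|00⟩ + 0.1951|10⟩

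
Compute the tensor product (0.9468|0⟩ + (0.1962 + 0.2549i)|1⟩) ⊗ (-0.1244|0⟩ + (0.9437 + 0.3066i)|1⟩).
-0.1178|00⟩ + (0.8935 + 0.2903i)|01⟩ + (-0.02441 - 0.03171i)|10⟩ + (0.107 + 0.3007i)|11⟩

amp(|b₁b₂…⟩) = product of the factor amplitudes for bits b₁, b₂, …; only kets whose every factor amplitude is nonzero survive.
|00⟩: (0.9468)(-0.1244) = -0.1178
|01⟩: (0.9468)(0.9437 + 0.3066i) = (0.8935 + 0.2903i)
|10⟩: (0.1962 + 0.2549i)(-0.1244) = (-0.02441 - 0.03171i)
|11⟩: (0.1962 + 0.2549i)(0.9437 + 0.3066i) = (0.107 + 0.3007i)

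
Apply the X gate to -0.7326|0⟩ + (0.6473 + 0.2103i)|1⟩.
(0.6473 + 0.2103i)|0⟩ - 0.7326|1⟩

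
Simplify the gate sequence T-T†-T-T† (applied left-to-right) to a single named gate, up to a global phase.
I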